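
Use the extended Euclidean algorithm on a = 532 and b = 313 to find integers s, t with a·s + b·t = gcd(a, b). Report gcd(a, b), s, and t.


Euclidean algorithm on (532, 313) — divide until remainder is 0:
  532 = 1 · 313 + 219
  313 = 1 · 219 + 94
  219 = 2 · 94 + 31
  94 = 3 · 31 + 1
  31 = 31 · 1 + 0
gcd(532, 313) = 1.
Track Bezout coefficients alongside the remainders: start with r₀ = 532 = a·1 + b·0 (s = 1, t = 0) and r₁ = 313 = a·0 + b·1 (s = 0, t = 1); each new remainder r_{k+1} = r_{k-1} − q_k·r_k inherits s_{k+1} = s_{k-1} − q_k·s_k, t_{k+1} = t_{k-1} − q_k·t_k, so r_k = a·s_k + b·t_k at every step:
  q = 1: r = 219, s = 1 − 1·0 = 1, t = 0 − 1·1 = -1  (check: 532·1 + 313·(-1) = 219)
  q = 1: r = 94, s = 0 − 1·1 = -1, t = 1 − 1·(-1) = 2  (check: 532·(-1) + 313·2 = 94)
  q = 2: r = 31, s = 1 − 2·(-1) = 3, t = -1 − 2·2 = -5  (check: 532·3 + 313·(-5) = 31)
  q = 3: r = 1, s = -1 − 3·3 = -10, t = 2 − 3·(-5) = 17  (check: 532·(-10) + 313·17 = 1)
The row with r = 1 (the gcd) gives the Bezout coefficients s = -10, t = 17.
Result: 532 · (-10) + 313 · (17) = 1.

gcd(532, 313) = 1; s = -10, t = 17 (check: 532·(-10) + 313·17 = 1).


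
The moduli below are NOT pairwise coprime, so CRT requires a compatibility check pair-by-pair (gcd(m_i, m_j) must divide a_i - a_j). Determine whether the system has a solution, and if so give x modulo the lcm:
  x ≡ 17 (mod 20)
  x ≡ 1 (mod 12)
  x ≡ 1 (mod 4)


Moduli 20, 12, 4 are not pairwise coprime, so CRT works modulo lcm(m_i) when all pairwise compatibility conditions hold.
Pairwise compatibility: gcd(m_i, m_j) must divide a_i - a_j for every pair.
Merge one congruence at a time:
  Start: x ≡ 17 (mod 20).
  Combine with x ≡ 1 (mod 12): gcd(20, 12) = 4; 1 - 17 = -16, which IS divisible by 4, so compatible.
    Write x = 17 + 20·t and substitute into x ≡ 1 (mod 12): 20·t ≡ 1 − 17 = -16 (mod 12).
    Divide the congruence (and modulus) by g = 4: 5·t ≡ -4 (mod 3).
    Reduce coefficients mod 3: 2·t ≡ 2 (mod 3).
    The inverse of 2 mod 3 is 2 (since 2·2 = 4 = 1·3 + 1), so t ≡ 2·2 = 4 ≡ 1 (mod 3).
    Then x = 17 + 20·1 = 37, valid modulo lcm(20, 12) = 60: x ≡ 37 (mod 60).
  Combine with x ≡ 1 (mod 4): gcd(60, 4) = 4; 1 - 37 = -36, which IS divisible by 4, so compatible.
    Write x = 37 + 60·t and substitute into x ≡ 1 (mod 4): 60·t ≡ 1 − 37 = -36 (mod 4).
    Divide the congruence (and modulus) by g = 4: 15·t ≡ -9 (mod 1).
    Modulo 1 every t works; take t = 0.
    Then x = 37 + 60·0 = 37, valid modulo lcm(60, 4) = 60: x ≡ 37 (mod 60).
Verify: 37 mod 20 = 17, 37 mod 12 = 1, 37 mod 4 = 1.

x ≡ 37 (mod 60).


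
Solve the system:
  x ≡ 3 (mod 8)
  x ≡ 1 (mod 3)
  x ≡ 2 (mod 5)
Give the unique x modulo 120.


Moduli 8, 3, 5 are pairwise coprime; by CRT there is a unique solution modulo M = 8 · 3 · 5 = 120.
Solve pairwise, accumulating the modulus:
  Start with x ≡ 3 (mod 8).
  Combine with x ≡ 1 (mod 3): since gcd(8, 3) = 1, we get a unique residue mod 24.
    Write x = 3 + 8·t and substitute into x ≡ 1 (mod 3): 8·t ≡ 1 − 3 = -2 (mod 3).
    Reduce coefficients mod 3: 2·t ≡ 1 (mod 3).
    The inverse of 2 mod 3 is 2 (since 2·2 = 4 = 1·3 + 1), so t ≡ 2·1 = 2 ≡ 2 (mod 3).
    Then x = 3 + 8·2 = 19, valid modulo lcm(8, 3) = 24: x ≡ 19 (mod 24).
  Combine with x ≡ 2 (mod 5): since gcd(24, 5) = 1, we get a unique residue mod 120.
    Write x = 19 + 24·t and substitute into x ≡ 2 (mod 5): 24·t ≡ 2 − 19 = -17 (mod 5).
    Reduce coefficients mod 5: 4·t ≡ 3 (mod 5).
    The inverse of 4 mod 5 is 4 (since 4·4 = 16 = 3·5 + 1), so t ≡ 4·3 = 12 ≡ 2 (mod 5).
    Then x = 19 + 24·2 = 67, valid modulo lcm(24, 5) = 120: x ≡ 67 (mod 120).
Verify: 67 mod 8 = 3 ✓, 67 mod 3 = 1 ✓, 67 mod 5 = 2 ✓.

x ≡ 67 (mod 120).


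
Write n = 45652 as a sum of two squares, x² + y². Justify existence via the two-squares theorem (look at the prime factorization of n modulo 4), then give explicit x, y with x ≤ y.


Step 1: Factor n = 45652 = 2^2 · 101 · 113.
Step 2: Check the mod-4 condition on each prime factor: 2 = 2 (special); 101 ≡ 1 (mod 4), exponent 1; 113 ≡ 1 (mod 4), exponent 1.
All primes ≡ 3 (mod 4) appear to even exponent (or don't appear), so by the two-squares theorem n IS expressible as a sum of two squares.
Step 3: Build a representation. Group n = k² · m with k = 2 and m = 101 · 113 = 11413 (a product of primes ≡ 1 (mod 4)); a representation of m scales to one of n via (k·x)² + (k·y)² = k²(x² + y²). Each prime p ≡ 1 (mod 4) is itself a sum of two squares; find a² by testing p − a² for a perfect square:
  101: 101 − 1² = 100 = 10² ⇒ 101 = 1² + 10².
  113: 113 − 1² = 112, 113 − 2² = 109, 113 − 3² = 104, 113 − 4² = 97, 113 − 5² = 88, 113 − 6² = 77, 113 − 7² = 64 = 8² ⇒ 113 = 7² + 8².
  Combine using the Brahmagupta–Fibonacci identity (a² + b²)(c² + d²) = (ac − bd)² + (ad + bc)² = (ac + bd)² + (ad − bc)²:
  101 · 113 = 11413: from (1² + 10²)(7² + 8²), take (1·7 − 10·8, 1·8 + 10·7) = (7 − 80, 8 + 70) = (-73, 78); dropping signs (only squares matter) gives (73, 78); check 73² + 78² = 5329 + 6084 = 11413 ✓.
  Scale by k = 2: (2·73, 2·78) = (146, 156).
Step 4: Order so x ≤ y and verify: 146² + 156² = 21316 + 24336 = 45652 = n. ✓

n = 45652 = 146² + 156² (one valid representation with x ≤ y).


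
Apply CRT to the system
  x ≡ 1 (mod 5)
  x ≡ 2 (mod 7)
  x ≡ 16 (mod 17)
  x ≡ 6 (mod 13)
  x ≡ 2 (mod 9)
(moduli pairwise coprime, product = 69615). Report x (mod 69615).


Product of moduli M = 5 · 7 · 17 · 13 · 9 = 69615.
Merge one congruence at a time:
  Start: x ≡ 1 (mod 5).
  Combine with x ≡ 2 (mod 7); new modulus lcm = 35.
    Write x = 1 + 5·t and substitute into x ≡ 2 (mod 7): 5·t ≡ 2 − 1 = 1 (mod 7).
    The inverse of 5 mod 7 is 3 (since 5·3 = 15 = 2·7 + 1), so t ≡ 3·1 = 3 ≡ 3 (mod 7).
    Then x = 1 + 5·3 = 16, valid modulo lcm(5, 7) = 35: x ≡ 16 (mod 35).
  Combine with x ≡ 16 (mod 17); new modulus lcm = 595.
    Write x = 16 + 35·t and substitute into x ≡ 16 (mod 17): 35·t ≡ 16 − 16 = 0 (mod 17).
    Reduce coefficients mod 17: 1·t ≡ 0 (mod 17).
    So t ≡ 0 (mod 17).
    Then x = 16 + 35·0 = 16, valid modulo lcm(35, 17) = 595: x ≡ 16 (mod 595).
  Combine with x ≡ 6 (mod 13); new modulus lcm = 7735.
    Write x = 16 + 595·t and substitute into x ≡ 6 (mod 13): 595·t ≡ 6 − 16 = -10 (mod 13).
    Reduce coefficients mod 13: 10·t ≡ 3 (mod 13).
    The inverse of 10 mod 13 is 4 (since 10·4 = 40 = 3·13 + 1), so t ≡ 4·3 = 12 ≡ 12 (mod 13).
    Then x = 16 + 595·12 = 7156, valid modulo lcm(595, 13) = 7735: x ≡ 7156 (mod 7735).
  Combine with x ≡ 2 (mod 9); new modulus lcm = 69615.
    Write x = 7156 + 7735·t and substitute into x ≡ 2 (mod 9): 7735·t ≡ 2 − 7156 = -7154 (mod 9).
    Reduce coefficients mod 9: 4·t ≡ 1 (mod 9).
    The inverse of 4 mod 9 is 7 (since 4·7 = 28 = 3·9 + 1), so t ≡ 7·1 = 7 ≡ 7 (mod 9).
    Then x = 7156 + 7735·7 = 61301, valid modulo lcm(7735, 9) = 69615: x ≡ 61301 (mod 69615).
Verify against each original: 61301 mod 5 = 1, 61301 mod 7 = 2, 61301 mod 17 = 16, 61301 mod 13 = 6, 61301 mod 9 = 2.

x ≡ 61301 (mod 69615).


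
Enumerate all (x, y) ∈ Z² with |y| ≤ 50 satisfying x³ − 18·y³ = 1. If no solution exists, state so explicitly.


The equation is x³ - 18y³ = 1. For fixed y, x³ = 18·y³ + 1, so a solution requires the RHS to be a perfect cube.
Strategy: iterate y from -50 to 50, compute RHS = 18·y³ + 1, and check whether it is a (positive or negative) perfect cube.
Check small values of y:
  y = 0: RHS = 1 = (1)³ ⇒ x = 1 works.
  y = 1: RHS = 19 is not a perfect cube.
  y = -1: RHS = -17 is not a perfect cube.
  y = 2: RHS = 145 is not a perfect cube.
  y = -2: RHS = -143 is not a perfect cube.
  y = 3: RHS = 487 is not a perfect cube.
  y = -3: RHS = -485 is not a perfect cube.
Continuing the search up to |y| = 50 finds no further solutions beyond those listed.
Collected solutions: (1, 0).

Solutions (with |y| ≤ 50): (1, 0).


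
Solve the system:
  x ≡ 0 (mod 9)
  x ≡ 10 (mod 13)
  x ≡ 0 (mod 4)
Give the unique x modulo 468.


Moduli 9, 13, 4 are pairwise coprime; by CRT there is a unique solution modulo M = 9 · 13 · 4 = 468.
Solve pairwise, accumulating the modulus:
  Start with x ≡ 0 (mod 9).
  Combine with x ≡ 10 (mod 13): since gcd(9, 13) = 1, we get a unique residue mod 117.
    Write x = 0 + 9·t and substitute into x ≡ 10 (mod 13): 9·t ≡ 10 − 0 = 10 (mod 13).
    The inverse of 9 mod 13 is 3 (since 9·3 = 27 = 2·13 + 1), so t ≡ 3·10 = 30 ≡ 4 (mod 13).
    Then x = 0 + 9·4 = 36, valid modulo lcm(9, 13) = 117: x ≡ 36 (mod 117).
  Combine with x ≡ 0 (mod 4): since gcd(117, 4) = 1, we get a unique residue mod 468.
    Write x = 36 + 117·t and substitute into x ≡ 0 (mod 4): 117·t ≡ 0 − 36 = -36 (mod 4).
    Reduce coefficients mod 4: 1·t ≡ 0 (mod 4).
    So t ≡ 0 (mod 4).
    Then x = 36 + 117·0 = 36, valid modulo lcm(117, 4) = 468: x ≡ 36 (mod 468).
Verify: 36 mod 9 = 0 ✓, 36 mod 13 = 10 ✓, 36 mod 4 = 0 ✓.

x ≡ 36 (mod 468).


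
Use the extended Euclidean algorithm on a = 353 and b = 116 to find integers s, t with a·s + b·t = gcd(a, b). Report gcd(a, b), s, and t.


Euclidean algorithm on (353, 116) — divide until remainder is 0:
  353 = 3 · 116 + 5
  116 = 23 · 5 + 1
  5 = 5 · 1 + 0
gcd(353, 116) = 1.
Track Bezout coefficients alongside the remainders: start with r₀ = 353 = a·1 + b·0 (s = 1, t = 0) and r₁ = 116 = a·0 + b·1 (s = 0, t = 1); each new remainder r_{k+1} = r_{k-1} − q_k·r_k inherits s_{k+1} = s_{k-1} − q_k·s_k, t_{k+1} = t_{k-1} − q_k·t_k, so r_k = a·s_k + b·t_k at every step:
  q = 3: r = 5, s = 1 − 3·0 = 1, t = 0 − 3·1 = -3  (check: 353·1 + 116·(-3) = 5)
  q = 23: r = 1, s = 0 − 23·1 = -23, t = 1 − 23·(-3) = 70  (check: 353·(-23) + 116·70 = 1)
The row with r = 1 (the gcd) gives the Bezout coefficients s = -23, t = 70.
Result: 353 · (-23) + 116 · (70) = 1.

gcd(353, 116) = 1; s = -23, t = 70 (check: 353·(-23) + 116·70 = 1).


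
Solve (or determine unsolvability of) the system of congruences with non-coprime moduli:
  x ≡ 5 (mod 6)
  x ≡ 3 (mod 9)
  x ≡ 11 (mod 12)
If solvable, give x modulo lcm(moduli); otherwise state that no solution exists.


Moduli 6, 9, 12 are not pairwise coprime, so CRT works modulo lcm(m_i) when all pairwise compatibility conditions hold.
Pairwise compatibility: gcd(m_i, m_j) must divide a_i - a_j for every pair.
Merge one congruence at a time:
  Start: x ≡ 5 (mod 6).
  Combine with x ≡ 3 (mod 9): gcd(6, 9) = 3, and 3 - 5 = -2 is NOT divisible by 3.
    ⇒ system is inconsistent (no integer solution).

No solution (the system is inconsistent).


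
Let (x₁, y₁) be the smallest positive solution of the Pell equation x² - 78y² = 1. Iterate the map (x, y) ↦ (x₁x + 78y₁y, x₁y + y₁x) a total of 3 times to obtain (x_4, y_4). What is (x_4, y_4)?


Step 1: Find the fundamental solution (x₁, y₁) of x² - 78y² = 1.
  Expand √78 as a continued fraction. a₀ = ⌊√78⌋ = 8; iterate m_{k+1} = d_k·a_k − m_k, d_{k+1} = (78 − m_{k+1}²)/d_k, a_{k+1} = ⌊(a₀ + m_{k+1})/d_{k+1}⌋ (starting m₀ = 0, d₀ = 1), with convergents p_k = a_k·p_{k-1} + p_{k-2}, q_k = a_k·q_{k-1} + q_{k-2} (p₋₁ = 1, q₋₁ = 0):
  k = 0: a₀ = 8; p₀/q₀ = 8/1; p₀² − 78·q₀² = 64 − 78 = -14.
  k = 1: m = 8, d = 14, a = ⌊(8 + 8)/14⌋ = 1; p/q = (1·8 + 1)/(1·1 + 0) = 9/1; p² − 78·q² = 81 − 78 = 3.
  k = 2: m = 6, d = 3, a = ⌊(8 + 6)/3⌋ = 4; p/q = (4·9 + 8)/(4·1 + 1) = 44/5; p² − 78·q² = 1936 − 1950 = -14.
  k = 3: m = 6, d = 14, a = ⌊(8 + 6)/14⌋ = 1; p/q = (1·44 + 9)/(1·5 + 1) = 53/6; p² − 78·q² = 2809 − 2808 = 1.
  The first convergent with p² − 78·q² = 1 gives the fundamental solution (x₁, y₁) = (53, 6).
Step 2: Apply the recurrence (x_{n+1}, y_{n+1}) = (x₁x_n + 78y₁y_n, x₁y_n + y₁x_n) repeatedly.
  From (x_1, y_1) = (53, 6): x_2 = 53·53 + 78·6·6 = 5617; y_2 = 53·6 + 6·53 = 636.
  From (x_2, y_2) = (5617, 636): x_3 = 53·5617 + 78·6·636 = 595349; y_3 = 53·636 + 6·5617 = 67410.
  From (x_3, y_3) = (595349, 67410): x_4 = 53·595349 + 78·6·67410 = 63101377; y_4 = 53·67410 + 6·595349 = 7144824.
Step 3: Verify x_4² - 78·y_4² = 3981783779296129 - 3981783779296128 = 1 (should be 1). ✓

(x_1, y_1) = (53, 6); (x_4, y_4) = (63101377, 7144824).


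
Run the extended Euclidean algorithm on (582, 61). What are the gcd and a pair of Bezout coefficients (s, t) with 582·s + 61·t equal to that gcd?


Euclidean algorithm on (582, 61) — divide until remainder is 0:
  582 = 9 · 61 + 33
  61 = 1 · 33 + 28
  33 = 1 · 28 + 5
  28 = 5 · 5 + 3
  5 = 1 · 3 + 2
  3 = 1 · 2 + 1
  2 = 2 · 1 + 0
gcd(582, 61) = 1.
Track Bezout coefficients alongside the remainders: start with r₀ = 582 = a·1 + b·0 (s = 1, t = 0) and r₁ = 61 = a·0 + b·1 (s = 0, t = 1); each new remainder r_{k+1} = r_{k-1} − q_k·r_k inherits s_{k+1} = s_{k-1} − q_k·s_k, t_{k+1} = t_{k-1} − q_k·t_k, so r_k = a·s_k + b·t_k at every step:
  q = 9: r = 33, s = 1 − 9·0 = 1, t = 0 − 9·1 = -9  (check: 582·1 + 61·(-9) = 33)
  q = 1: r = 28, s = 0 − 1·1 = -1, t = 1 − 1·(-9) = 10  (check: 582·(-1) + 61·10 = 28)
  q = 1: r = 5, s = 1 − 1·(-1) = 2, t = -9 − 1·10 = -19  (check: 582·2 + 61·(-19) = 5)
  q = 5: r = 3, s = -1 − 5·2 = -11, t = 10 − 5·(-19) = 105  (check: 582·(-11) + 61·105 = 3)
  q = 1: r = 2, s = 2 − 1·(-11) = 13, t = -19 − 1·105 = -124  (check: 582·13 + 61·(-124) = 2)
  q = 1: r = 1, s = -11 − 1·13 = -24, t = 105 − 1·(-124) = 229  (check: 582·(-24) + 61·229 = 1)
The row with r = 1 (the gcd) gives the Bezout coefficients s = -24, t = 229.
Result: 582 · (-24) + 61 · (229) = 1.

gcd(582, 61) = 1; s = -24, t = 229 (check: 582·(-24) + 61·229 = 1).


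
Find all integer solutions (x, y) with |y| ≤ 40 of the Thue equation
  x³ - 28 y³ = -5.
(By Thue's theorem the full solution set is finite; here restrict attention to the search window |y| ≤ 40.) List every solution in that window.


The equation is x³ - 28y³ = -5. For fixed y, x³ = 28·y³ − 5, so a solution requires the RHS to be a perfect cube.
Strategy: iterate y from -40 to 40, compute RHS = 28·y³ − 5, and check whether it is a (positive or negative) perfect cube.
Check small values of y:
  y = 0: RHS = -5 is not a perfect cube.
  y = 1: RHS = 23 is not a perfect cube.
  y = -1: RHS = -33 is not a perfect cube.
  y = 2: RHS = 219 is not a perfect cube.
  y = -2: RHS = -229 is not a perfect cube.
  y = 3: RHS = 751 is not a perfect cube.
  y = -3: RHS = -761 is not a perfect cube.
Continuing the search up to |y| = 40 finds no solutions either.
No (x, y) in the scanned range satisfies the equation.

No integer solutions with |y| ≤ 40.


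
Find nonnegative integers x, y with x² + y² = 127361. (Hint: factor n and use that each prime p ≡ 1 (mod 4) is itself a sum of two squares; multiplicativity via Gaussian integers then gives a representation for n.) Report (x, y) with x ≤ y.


Step 1: Factor n = 127361 = 13 · 97 · 101.
Step 2: Check the mod-4 condition on each prime factor: 13 ≡ 1 (mod 4), exponent 1; 97 ≡ 1 (mod 4), exponent 1; 101 ≡ 1 (mod 4), exponent 1.
All primes ≡ 3 (mod 4) appear to even exponent (or don't appear), so by the two-squares theorem n IS expressible as a sum of two squares.
Step 3: Build a representation. Here n = 13 · 97 · 101 is a product of primes ≡ 1 (mod 4). Each prime p ≡ 1 (mod 4) is itself a sum of two squares; find a² by testing p − a² for a perfect square:
  13: 13 − 1² = 12, 13 − 2² = 9 = 3² ⇒ 13 = 2² + 3².
  97: 97 − 1² = 96, 97 − 2² = 93, 97 − 3² = 88, 97 − 4² = 81 = 9² ⇒ 97 = 4² + 9².
  101: 101 − 1² = 100 = 10² ⇒ 101 = 1² + 10².
  Combine using the Brahmagupta–Fibonacci identity (a² + b²)(c² + d²) = (ac − bd)² + (ad + bc)² = (ac + bd)² + (ad − bc)²:
  13 · 97 = 1261: from (2² + 3²)(4² + 9²), take (2·4 − 3·9, 2·9 + 3·4) = (8 − 27, 18 + 12) = (-19, 30); dropping signs (only squares matter) gives (19, 30); check 19² + 30² = 361 + 900 = 1261 ✓.
  1261 · 101 = 127361: from (19² + 30²)(1² + 10²), take (19·1 − 30·10, 19·10 + 30·1) = (19 − 300, 190 + 30) = (-281, 220); dropping signs (only squares matter) gives (281, 220); check 281² + 220² = 78961 + 48400 = 127361 ✓.
Step 4: Order so x ≤ y and verify: 220² + 281² = 48400 + 78961 = 127361 = n. ✓

n = 127361 = 220² + 281² (one valid representation with x ≤ y).


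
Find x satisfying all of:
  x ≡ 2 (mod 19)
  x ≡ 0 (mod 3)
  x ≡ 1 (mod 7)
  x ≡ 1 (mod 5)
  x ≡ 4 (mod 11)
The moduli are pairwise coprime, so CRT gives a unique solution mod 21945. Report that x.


Product of moduli M = 19 · 3 · 7 · 5 · 11 = 21945.
Merge one congruence at a time:
  Start: x ≡ 2 (mod 19).
  Combine with x ≡ 0 (mod 3); new modulus lcm = 57.
    Write x = 2 + 19·t and substitute into x ≡ 0 (mod 3): 19·t ≡ 0 − 2 = -2 (mod 3).
    Reduce coefficients mod 3: 1·t ≡ 1 (mod 3).
    So t ≡ 1 (mod 3).
    Then x = 2 + 19·1 = 21, valid modulo lcm(19, 3) = 57: x ≡ 21 (mod 57).
  Combine with x ≡ 1 (mod 7); new modulus lcm = 399.
    Write x = 21 + 57·t and substitute into x ≡ 1 (mod 7): 57·t ≡ 1 − 21 = -20 (mod 7).
    Reduce coefficients mod 7: 1·t ≡ 1 (mod 7).
    So t ≡ 1 (mod 7).
    Then x = 21 + 57·1 = 78, valid modulo lcm(57, 7) = 399: x ≡ 78 (mod 399).
  Combine with x ≡ 1 (mod 5); new modulus lcm = 1995.
    Write x = 78 + 399·t and substitute into x ≡ 1 (mod 5): 399·t ≡ 1 − 78 = -77 (mod 5).
    Reduce coefficients mod 5: 4·t ≡ 3 (mod 5).
    The inverse of 4 mod 5 is 4 (since 4·4 = 16 = 3·5 + 1), so t ≡ 4·3 = 12 ≡ 2 (mod 5).
    Then x = 78 + 399·2 = 876, valid modulo lcm(399, 5) = 1995: x ≡ 876 (mod 1995).
  Combine with x ≡ 4 (mod 11); new modulus lcm = 21945.
    Write x = 876 + 1995·t and substitute into x ≡ 4 (mod 11): 1995·t ≡ 4 − 876 = -872 (mod 11).
    Reduce coefficients mod 11: 4·t ≡ 8 (mod 11).
    The inverse of 4 mod 11 is 3 (since 4·3 = 12 = 1·11 + 1), so t ≡ 3·8 = 24 ≡ 2 (mod 11).
    Then x = 876 + 1995·2 = 4866, valid modulo lcm(1995, 11) = 21945: x ≡ 4866 (mod 21945).
Verify against each original: 4866 mod 19 = 2, 4866 mod 3 = 0, 4866 mod 7 = 1, 4866 mod 5 = 1, 4866 mod 11 = 4.

x ≡ 4866 (mod 21945).


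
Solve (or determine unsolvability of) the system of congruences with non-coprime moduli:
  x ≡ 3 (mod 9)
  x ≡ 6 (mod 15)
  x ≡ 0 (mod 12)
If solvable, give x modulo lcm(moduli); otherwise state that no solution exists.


Moduli 9, 15, 12 are not pairwise coprime, so CRT works modulo lcm(m_i) when all pairwise compatibility conditions hold.
Pairwise compatibility: gcd(m_i, m_j) must divide a_i - a_j for every pair.
Merge one congruence at a time:
  Start: x ≡ 3 (mod 9).
  Combine with x ≡ 6 (mod 15): gcd(9, 15) = 3; 6 - 3 = 3, which IS divisible by 3, so compatible.
    Write x = 3 + 9·t and substitute into x ≡ 6 (mod 15): 9·t ≡ 6 − 3 = 3 (mod 15).
    Divide the congruence (and modulus) by g = 3: 3·t ≡ 1 (mod 5).
    The inverse of 3 mod 5 is 2 (since 3·2 = 6 = 1·5 + 1), so t ≡ 2·1 = 2 ≡ 2 (mod 5).
    Then x = 3 + 9·2 = 21, valid modulo lcm(9, 15) = 45: x ≡ 21 (mod 45).
  Combine with x ≡ 0 (mod 12): gcd(45, 12) = 3; 0 - 21 = -21, which IS divisible by 3, so compatible.
    Write x = 21 + 45·t and substitute into x ≡ 0 (mod 12): 45·t ≡ 0 − 21 = -21 (mod 12).
    Divide the congruence (and modulus) by g = 3: 15·t ≡ -7 (mod 4).
    Reduce coefficients mod 4: 3·t ≡ 1 (mod 4).
    The inverse of 3 mod 4 is 3 (since 3·3 = 9 = 2·4 + 1), so t ≡ 3·1 = 3 ≡ 3 (mod 4).
    Then x = 21 + 45·3 = 156, valid modulo lcm(45, 12) = 180: x ≡ 156 (mod 180).
Verify: 156 mod 9 = 3, 156 mod 15 = 6, 156 mod 12 = 0.

x ≡ 156 (mod 180).


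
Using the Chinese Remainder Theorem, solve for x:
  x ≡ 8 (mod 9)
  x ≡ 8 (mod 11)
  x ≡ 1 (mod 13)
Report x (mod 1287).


Moduli 9, 11, 13 are pairwise coprime; by CRT there is a unique solution modulo M = 9 · 11 · 13 = 1287.
Solve pairwise, accumulating the modulus:
  Start with x ≡ 8 (mod 9).
  Combine with x ≡ 8 (mod 11): since gcd(9, 11) = 1, we get a unique residue mod 99.
    Write x = 8 + 9·t and substitute into x ≡ 8 (mod 11): 9·t ≡ 8 − 8 = 0 (mod 11).
    The inverse of 9 mod 11 is 5 (since 9·5 = 45 = 4·11 + 1), so t ≡ 5·0 = 0 ≡ 0 (mod 11).
    Then x = 8 + 9·0 = 8, valid modulo lcm(9, 11) = 99: x ≡ 8 (mod 99).
  Combine with x ≡ 1 (mod 13): since gcd(99, 13) = 1, we get a unique residue mod 1287.
    Write x = 8 + 99·t and substitute into x ≡ 1 (mod 13): 99·t ≡ 1 − 8 = -7 (mod 13).
    Reduce coefficients mod 13: 8·t ≡ 6 (mod 13).
    The inverse of 8 mod 13 is 5 (since 8·5 = 40 = 3·13 + 1), so t ≡ 5·6 = 30 ≡ 4 (mod 13).
    Then x = 8 + 99·4 = 404, valid modulo lcm(99, 13) = 1287: x ≡ 404 (mod 1287).
Verify: 404 mod 9 = 8 ✓, 404 mod 11 = 8 ✓, 404 mod 13 = 1 ✓.

x ≡ 404 (mod 1287).


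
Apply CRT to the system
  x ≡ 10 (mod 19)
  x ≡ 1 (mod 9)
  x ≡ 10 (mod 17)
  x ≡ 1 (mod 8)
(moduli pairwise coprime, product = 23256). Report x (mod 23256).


Product of moduli M = 19 · 9 · 17 · 8 = 23256.
Merge one congruence at a time:
  Start: x ≡ 10 (mod 19).
  Combine with x ≡ 1 (mod 9); new modulus lcm = 171.
    Write x = 10 + 19·t and substitute into x ≡ 1 (mod 9): 19·t ≡ 1 − 10 = -9 (mod 9).
    Reduce coefficients mod 9: 1·t ≡ 0 (mod 9).
    So t ≡ 0 (mod 9).
    Then x = 10 + 19·0 = 10, valid modulo lcm(19, 9) = 171: x ≡ 10 (mod 171).
  Combine with x ≡ 10 (mod 17); new modulus lcm = 2907.
    Write x = 10 + 171·t and substitute into x ≡ 10 (mod 17): 171·t ≡ 10 − 10 = 0 (mod 17).
    Reduce coefficients mod 17: 1·t ≡ 0 (mod 17).
    So t ≡ 0 (mod 17).
    Then x = 10 + 171·0 = 10, valid modulo lcm(171, 17) = 2907: x ≡ 10 (mod 2907).
  Combine with x ≡ 1 (mod 8); new modulus lcm = 23256.
    Write x = 10 + 2907·t and substitute into x ≡ 1 (mod 8): 2907·t ≡ 1 − 10 = -9 (mod 8).
    Reduce coefficients mod 8: 3·t ≡ 7 (mod 8).
    The inverse of 3 mod 8 is 3 (since 3·3 = 9 = 1·8 + 1), so t ≡ 3·7 = 21 ≡ 5 (mod 8).
    Then x = 10 + 2907·5 = 14545, valid modulo lcm(2907, 8) = 23256: x ≡ 14545 (mod 23256).
Verify against each original: 14545 mod 19 = 10, 14545 mod 9 = 1, 14545 mod 17 = 10, 14545 mod 8 = 1.

x ≡ 14545 (mod 23256).


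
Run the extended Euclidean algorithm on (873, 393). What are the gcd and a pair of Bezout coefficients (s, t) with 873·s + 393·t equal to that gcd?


Euclidean algorithm on (873, 393) — divide until remainder is 0:
  873 = 2 · 393 + 87
  393 = 4 · 87 + 45
  87 = 1 · 45 + 42
  45 = 1 · 42 + 3
  42 = 14 · 3 + 0
gcd(873, 393) = 3.
Track Bezout coefficients alongside the remainders: start with r₀ = 873 = a·1 + b·0 (s = 1, t = 0) and r₁ = 393 = a·0 + b·1 (s = 0, t = 1); each new remainder r_{k+1} = r_{k-1} − q_k·r_k inherits s_{k+1} = s_{k-1} − q_k·s_k, t_{k+1} = t_{k-1} − q_k·t_k, so r_k = a·s_k + b·t_k at every step:
  q = 2: r = 87, s = 1 − 2·0 = 1, t = 0 − 2·1 = -2  (check: 873·1 + 393·(-2) = 87)
  q = 4: r = 45, s = 0 − 4·1 = -4, t = 1 − 4·(-2) = 9  (check: 873·(-4) + 393·9 = 45)
  q = 1: r = 42, s = 1 − 1·(-4) = 5, t = -2 − 1·9 = -11  (check: 873·5 + 393·(-11) = 42)
  q = 1: r = 3, s = -4 − 1·5 = -9, t = 9 − 1·(-11) = 20  (check: 873·(-9) + 393·20 = 3)
The row with r = 3 (the gcd) gives the Bezout coefficients s = -9, t = 20.
Result: 873 · (-9) + 393 · (20) = 3.

gcd(873, 393) = 3; s = -9, t = 20 (check: 873·(-9) + 393·20 = 3).


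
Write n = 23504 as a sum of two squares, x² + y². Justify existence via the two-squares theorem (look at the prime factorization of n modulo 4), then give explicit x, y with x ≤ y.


Step 1: Factor n = 23504 = 2^4 · 13 · 113.
Step 2: Check the mod-4 condition on each prime factor: 2 = 2 (special); 13 ≡ 1 (mod 4), exponent 1; 113 ≡ 1 (mod 4), exponent 1.
All primes ≡ 3 (mod 4) appear to even exponent (or don't appear), so by the two-squares theorem n IS expressible as a sum of two squares.
Step 3: Build a representation. Group n = k² · m with k = 4 and m = 13 · 113 = 1469 (a product of primes ≡ 1 (mod 4)); a representation of m scales to one of n via (k·x)² + (k·y)² = k²(x² + y²). Each prime p ≡ 1 (mod 4) is itself a sum of two squares; find a² by testing p − a² for a perfect square:
  13: 13 − 1² = 12, 13 − 2² = 9 = 3² ⇒ 13 = 2² + 3².
  113: 113 − 1² = 112, 113 − 2² = 109, 113 − 3² = 104, 113 − 4² = 97, 113 − 5² = 88, 113 − 6² = 77, 113 − 7² = 64 = 8² ⇒ 113 = 7² + 8².
  Combine using the Brahmagupta–Fibonacci identity (a² + b²)(c² + d²) = (ac − bd)² + (ad + bc)² = (ac + bd)² + (ad − bc)²:
  13 · 113 = 1469: from (2² + 3²)(7² + 8²), take (2·7 − 3·8, 2·8 + 3·7) = (14 − 24, 16 + 21) = (-10, 37); dropping signs (only squares matter) gives (10, 37); check 10² + 37² = 100 + 1369 = 1469 ✓.
  Scale by k = 4: (4·10, 4·37) = (40, 148).
Step 4: Order so x ≤ y and verify: 40² + 148² = 1600 + 21904 = 23504 = n. ✓

n = 23504 = 40² + 148² (one valid representation with x ≤ y).


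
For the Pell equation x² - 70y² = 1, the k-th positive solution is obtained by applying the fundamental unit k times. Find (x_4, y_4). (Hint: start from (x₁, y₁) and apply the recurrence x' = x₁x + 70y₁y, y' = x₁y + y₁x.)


Step 1: Find the fundamental solution (x₁, y₁) of x² - 70y² = 1.
  Expand √70 as a continued fraction. a₀ = ⌊√70⌋ = 8; iterate m_{k+1} = d_k·a_k − m_k, d_{k+1} = (70 − m_{k+1}²)/d_k, a_{k+1} = ⌊(a₀ + m_{k+1})/d_{k+1}⌋ (starting m₀ = 0, d₀ = 1), with convergents p_k = a_k·p_{k-1} + p_{k-2}, q_k = a_k·q_{k-1} + q_{k-2} (p₋₁ = 1, q₋₁ = 0):
  k = 0: a₀ = 8; p₀/q₀ = 8/1; p₀² − 70·q₀² = 64 − 70 = -6.
  k = 1: m = 8, d = 6, a = ⌊(8 + 8)/6⌋ = 2; p/q = (2·8 + 1)/(2·1 + 0) = 17/2; p² − 70·q² = 289 − 280 = 9.
  k = 2: m = 4, d = 9, a = ⌊(8 + 4)/9⌋ = 1; p/q = (1·17 + 8)/(1·2 + 1) = 25/3; p² − 70·q² = 625 − 630 = -5.
  k = 3: m = 5, d = 5, a = ⌊(8 + 5)/5⌋ = 2; p/q = (2·25 + 17)/(2·3 + 2) = 67/8; p² − 70·q² = 4489 − 4480 = 9.
  k = 4: m = 5, d = 9, a = ⌊(8 + 5)/9⌋ = 1; p/q = (1·67 + 25)/(1·8 + 3) = 92/11; p² − 70·q² = 8464 − 8470 = -6.
  k = 5: m = 4, d = 6, a = ⌊(8 + 4)/6⌋ = 2; p/q = (2·92 + 67)/(2·11 + 8) = 251/30; p² − 70·q² = 63001 − 63000 = 1.
  The first convergent with p² − 70·q² = 1 gives the fundamental solution (x₁, y₁) = (251, 30).
Step 2: Apply the recurrence (x_{n+1}, y_{n+1}) = (x₁x_n + 70y₁y_n, x₁y_n + y₁x_n) repeatedly.
  From (x_1, y_1) = (251, 30): x_2 = 251·251 + 70·30·30 = 126001; y_2 = 251·30 + 30·251 = 15060.
  From (x_2, y_2) = (126001, 15060): x_3 = 251·126001 + 70·30·15060 = 63252251; y_3 = 251·15060 + 30·126001 = 7560090.
  From (x_3, y_3) = (63252251, 7560090): x_4 = 251·63252251 + 70·30·7560090 = 31752504001; y_4 = 251·7560090 + 30·63252251 = 3795150120.
Step 3: Verify x_4² - 70·y_4² = 1008221510333521008001 - 1008221510333521008000 = 1 (should be 1). ✓

(x_1, y_1) = (251, 30); (x_4, y_4) = (31752504001, 3795150120).


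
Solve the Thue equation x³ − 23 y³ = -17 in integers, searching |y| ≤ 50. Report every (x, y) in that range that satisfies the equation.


The equation is x³ - 23y³ = -17. For fixed y, x³ = 23·y³ − 17, so a solution requires the RHS to be a perfect cube.
Strategy: iterate y from -50 to 50, compute RHS = 23·y³ − 17, and check whether it is a (positive or negative) perfect cube.
Check small values of y:
  y = 0: RHS = -17 is not a perfect cube.
  y = 1: RHS = 6 is not a perfect cube.
  y = -1: RHS = -40 is not a perfect cube.
  y = 2: RHS = 167 is not a perfect cube.
  y = -2: RHS = -201 is not a perfect cube.
  y = 3: RHS = 604 is not a perfect cube.
  y = -3: RHS = -638 is not a perfect cube.
Continuing the search up to |y| = 50 finds no solutions either.
No (x, y) in the scanned range satisfies the equation.

No integer solutions with |y| ≤ 50.


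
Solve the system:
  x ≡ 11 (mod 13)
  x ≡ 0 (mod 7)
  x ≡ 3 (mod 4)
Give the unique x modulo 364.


Moduli 13, 7, 4 are pairwise coprime; by CRT there is a unique solution modulo M = 13 · 7 · 4 = 364.
Solve pairwise, accumulating the modulus:
  Start with x ≡ 11 (mod 13).
  Combine with x ≡ 0 (mod 7): since gcd(13, 7) = 1, we get a unique residue mod 91.
    Write x = 11 + 13·t and substitute into x ≡ 0 (mod 7): 13·t ≡ 0 − 11 = -11 (mod 7).
    Reduce coefficients mod 7: 6·t ≡ 3 (mod 7).
    The inverse of 6 mod 7 is 6 (since 6·6 = 36 = 5·7 + 1), so t ≡ 6·3 = 18 ≡ 4 (mod 7).
    Then x = 11 + 13·4 = 63, valid modulo lcm(13, 7) = 91: x ≡ 63 (mod 91).
  Combine with x ≡ 3 (mod 4): since gcd(91, 4) = 1, we get a unique residue mod 364.
    Write x = 63 + 91·t and substitute into x ≡ 3 (mod 4): 91·t ≡ 3 − 63 = -60 (mod 4).
    Reduce coefficients mod 4: 3·t ≡ 0 (mod 4).
    The inverse of 3 mod 4 is 3 (since 3·3 = 9 = 2·4 + 1), so t ≡ 3·0 = 0 ≡ 0 (mod 4).
    Then x = 63 + 91·0 = 63, valid modulo lcm(91, 4) = 364: x ≡ 63 (mod 364).
Verify: 63 mod 13 = 11 ✓, 63 mod 7 = 0 ✓, 63 mod 4 = 3 ✓.

x ≡ 63 (mod 364).


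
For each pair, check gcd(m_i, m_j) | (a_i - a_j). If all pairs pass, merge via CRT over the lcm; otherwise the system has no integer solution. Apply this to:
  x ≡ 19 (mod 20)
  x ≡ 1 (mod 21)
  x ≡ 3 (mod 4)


Moduli 20, 21, 4 are not pairwise coprime, so CRT works modulo lcm(m_i) when all pairwise compatibility conditions hold.
Pairwise compatibility: gcd(m_i, m_j) must divide a_i - a_j for every pair.
Merge one congruence at a time:
  Start: x ≡ 19 (mod 20).
  Combine with x ≡ 1 (mod 21): gcd(20, 21) = 1; 1 - 19 = -18, which IS divisible by 1, so compatible.
    Write x = 19 + 20·t and substitute into x ≡ 1 (mod 21): 20·t ≡ 1 − 19 = -18 (mod 21).
    Reduce coefficients mod 21: 20·t ≡ 3 (mod 21).
    The inverse of 20 mod 21 is 20 (since 20·20 = 400 = 19·21 + 1), so t ≡ 20·3 = 60 ≡ 18 (mod 21).
    Then x = 19 + 20·18 = 379, valid modulo lcm(20, 21) = 420: x ≡ 379 (mod 420).
  Combine with x ≡ 3 (mod 4): gcd(420, 4) = 4; 3 - 379 = -376, which IS divisible by 4, so compatible.
    Write x = 379 + 420·t and substitute into x ≡ 3 (mod 4): 420·t ≡ 3 − 379 = -376 (mod 4).
    Divide the congruence (and modulus) by g = 4: 105·t ≡ -94 (mod 1).
    Modulo 1 every t works; take t = 0.
    Then x = 379 + 420·0 = 379, valid modulo lcm(420, 4) = 420: x ≡ 379 (mod 420).
Verify: 379 mod 20 = 19, 379 mod 21 = 1, 379 mod 4 = 3.

x ≡ 379 (mod 420).


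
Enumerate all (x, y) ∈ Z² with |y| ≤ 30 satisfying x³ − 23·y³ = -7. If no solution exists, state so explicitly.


The equation is x³ - 23y³ = -7. For fixed y, x³ = 23·y³ − 7, so a solution requires the RHS to be a perfect cube.
Strategy: iterate y from -30 to 30, compute RHS = 23·y³ − 7, and check whether it is a (positive or negative) perfect cube.
Check small values of y:
  y = 0: RHS = -7 is not a perfect cube.
  y = 1: RHS = 16 is not a perfect cube.
  y = -1: RHS = -30 is not a perfect cube.
  y = 2: RHS = 177 is not a perfect cube.
  y = -2: RHS = -191 is not a perfect cube.
  y = 3: RHS = 614 is not a perfect cube.
  y = -3: RHS = -628 is not a perfect cube.
Continuing the search up to |y| = 30 finds no solutions either.
No (x, y) in the scanned range satisfies the equation.

No integer solutions with |y| ≤ 30.


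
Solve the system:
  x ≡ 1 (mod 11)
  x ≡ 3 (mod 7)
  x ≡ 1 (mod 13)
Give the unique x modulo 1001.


Moduli 11, 7, 13 are pairwise coprime; by CRT there is a unique solution modulo M = 11 · 7 · 13 = 1001.
Solve pairwise, accumulating the modulus:
  Start with x ≡ 1 (mod 11).
  Combine with x ≡ 3 (mod 7): since gcd(11, 7) = 1, we get a unique residue mod 77.
    Write x = 1 + 11·t and substitute into x ≡ 3 (mod 7): 11·t ≡ 3 − 1 = 2 (mod 7).
    Reduce coefficients mod 7: 4·t ≡ 2 (mod 7).
    The inverse of 4 mod 7 is 2 (since 4·2 = 8 = 1·7 + 1), so t ≡ 2·2 = 4 ≡ 4 (mod 7).
    Then x = 1 + 11·4 = 45, valid modulo lcm(11, 7) = 77: x ≡ 45 (mod 77).
  Combine with x ≡ 1 (mod 13): since gcd(77, 13) = 1, we get a unique residue mod 1001.
    Write x = 45 + 77·t and substitute into x ≡ 1 (mod 13): 77·t ≡ 1 − 45 = -44 (mod 13).
    Reduce coefficients mod 13: 12·t ≡ 8 (mod 13).
    The inverse of 12 mod 13 is 12 (since 12·12 = 144 = 11·13 + 1), so t ≡ 12·8 = 96 ≡ 5 (mod 13).
    Then x = 45 + 77·5 = 430, valid modulo lcm(77, 13) = 1001: x ≡ 430 (mod 1001).
Verify: 430 mod 11 = 1 ✓, 430 mod 7 = 3 ✓, 430 mod 13 = 1 ✓.

x ≡ 430 (mod 1001).


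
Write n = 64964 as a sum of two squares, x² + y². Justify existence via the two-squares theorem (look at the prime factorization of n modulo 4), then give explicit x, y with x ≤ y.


Step 1: Factor n = 64964 = 2^2 · 109 · 149.
Step 2: Check the mod-4 condition on each prime factor: 2 = 2 (special); 109 ≡ 1 (mod 4), exponent 1; 149 ≡ 1 (mod 4), exponent 1.
All primes ≡ 3 (mod 4) appear to even exponent (or don't appear), so by the two-squares theorem n IS expressible as a sum of two squares.
Step 3: Build a representation. Group n = k² · m with k = 2 and m = 109 · 149 = 16241 (a product of primes ≡ 1 (mod 4)); a representation of m scales to one of n via (k·x)² + (k·y)² = k²(x² + y²). Each prime p ≡ 1 (mod 4) is itself a sum of two squares; find a² by testing p − a² for a perfect square:
  109: 109 − 1² = 108, 109 − 2² = 105, 109 − 3² = 100 = 10² ⇒ 109 = 3² + 10².
  149: 149 − 1² = 148, 149 − 2² = 145, 149 − 3² = 140, 149 − 4² = 133, 149 − 5² = 124, 149 − 6² = 113, 149 − 7² = 100 = 10² ⇒ 149 = 7² + 10².
  Combine using the Brahmagupta–Fibonacci identity (a² + b²)(c² + d²) = (ac − bd)² + (ad + bc)² = (ac + bd)² + (ad − bc)²:
  109 · 149 = 16241: from (3² + 10²)(7² + 10²), take (3·7 − 10·10, 3·10 + 10·7) = (21 − 100, 30 + 70) = (-79, 100); dropping signs (only squares matter) gives (79, 100); check 79² + 100² = 6241 + 10000 = 16241 ✓.
  Scale by k = 2: (2·79, 2·100) = (158, 200).
Step 4: Order so x ≤ y and verify: 158² + 200² = 24964 + 40000 = 64964 = n. ✓

n = 64964 = 158² + 200² (one valid representation with x ≤ y).


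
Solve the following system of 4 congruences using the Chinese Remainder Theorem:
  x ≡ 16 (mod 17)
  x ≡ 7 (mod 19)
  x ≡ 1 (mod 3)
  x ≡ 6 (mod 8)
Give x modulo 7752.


Product of moduli M = 17 · 19 · 3 · 8 = 7752.
Merge one congruence at a time:
  Start: x ≡ 16 (mod 17).
  Combine with x ≡ 7 (mod 19); new modulus lcm = 323.
    Write x = 16 + 17·t and substitute into x ≡ 7 (mod 19): 17·t ≡ 7 − 16 = -9 (mod 19).
    Reduce coefficients mod 19: 17·t ≡ 10 (mod 19).
    The inverse of 17 mod 19 is 9 (since 17·9 = 153 = 8·19 + 1), so t ≡ 9·10 = 90 ≡ 14 (mod 19).
    Then x = 16 + 17·14 = 254, valid modulo lcm(17, 19) = 323: x ≡ 254 (mod 323).
  Combine with x ≡ 1 (mod 3); new modulus lcm = 969.
    Write x = 254 + 323·t and substitute into x ≡ 1 (mod 3): 323·t ≡ 1 − 254 = -253 (mod 3).
    Reduce coefficients mod 3: 2·t ≡ 2 (mod 3).
    The inverse of 2 mod 3 is 2 (since 2·2 = 4 = 1·3 + 1), so t ≡ 2·2 = 4 ≡ 1 (mod 3).
    Then x = 254 + 323·1 = 577, valid modulo lcm(323, 3) = 969: x ≡ 577 (mod 969).
  Combine with x ≡ 6 (mod 8); new modulus lcm = 7752.
    Write x = 577 + 969·t and substitute into x ≡ 6 (mod 8): 969·t ≡ 6 − 577 = -571 (mod 8).
    Reduce coefficients mod 8: 1·t ≡ 5 (mod 8).
    So t ≡ 5 (mod 8).
    Then x = 577 + 969·5 = 5422, valid modulo lcm(969, 8) = 7752: x ≡ 5422 (mod 7752).
Verify against each original: 5422 mod 17 = 16, 5422 mod 19 = 7, 5422 mod 3 = 1, 5422 mod 8 = 6.

x ≡ 5422 (mod 7752).


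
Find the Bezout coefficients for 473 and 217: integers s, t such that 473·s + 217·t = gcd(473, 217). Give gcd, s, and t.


Euclidean algorithm on (473, 217) — divide until remainder is 0:
  473 = 2 · 217 + 39
  217 = 5 · 39 + 22
  39 = 1 · 22 + 17
  22 = 1 · 17 + 5
  17 = 3 · 5 + 2
  5 = 2 · 2 + 1
  2 = 2 · 1 + 0
gcd(473, 217) = 1.
Track Bezout coefficients alongside the remainders: start with r₀ = 473 = a·1 + b·0 (s = 1, t = 0) and r₁ = 217 = a·0 + b·1 (s = 0, t = 1); each new remainder r_{k+1} = r_{k-1} − q_k·r_k inherits s_{k+1} = s_{k-1} − q_k·s_k, t_{k+1} = t_{k-1} − q_k·t_k, so r_k = a·s_k + b·t_k at every step:
  q = 2: r = 39, s = 1 − 2·0 = 1, t = 0 − 2·1 = -2  (check: 473·1 + 217·(-2) = 39)
  q = 5: r = 22, s = 0 − 5·1 = -5, t = 1 − 5·(-2) = 11  (check: 473·(-5) + 217·11 = 22)
  q = 1: r = 17, s = 1 − 1·(-5) = 6, t = -2 − 1·11 = -13  (check: 473·6 + 217·(-13) = 17)
  q = 1: r = 5, s = -5 − 1·6 = -11, t = 11 − 1·(-13) = 24  (check: 473·(-11) + 217·24 = 5)
  q = 3: r = 2, s = 6 − 3·(-11) = 39, t = -13 − 3·24 = -85  (check: 473·39 + 217·(-85) = 2)
  q = 2: r = 1, s = -11 − 2·39 = -89, t = 24 − 2·(-85) = 194  (check: 473·(-89) + 217·194 = 1)
The row with r = 1 (the gcd) gives the Bezout coefficients s = -89, t = 194.
Result: 473 · (-89) + 217 · (194) = 1.

gcd(473, 217) = 1; s = -89, t = 194 (check: 473·(-89) + 217·194 = 1).


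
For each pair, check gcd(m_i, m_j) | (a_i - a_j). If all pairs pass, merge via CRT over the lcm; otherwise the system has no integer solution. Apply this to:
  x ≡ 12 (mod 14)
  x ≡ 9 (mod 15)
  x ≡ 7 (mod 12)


Moduli 14, 15, 12 are not pairwise coprime, so CRT works modulo lcm(m_i) when all pairwise compatibility conditions hold.
Pairwise compatibility: gcd(m_i, m_j) must divide a_i - a_j for every pair.
Merge one congruence at a time:
  Start: x ≡ 12 (mod 14).
  Combine with x ≡ 9 (mod 15): gcd(14, 15) = 1; 9 - 12 = -3, which IS divisible by 1, so compatible.
    Write x = 12 + 14·t and substitute into x ≡ 9 (mod 15): 14·t ≡ 9 − 12 = -3 (mod 15).
    Reduce coefficients mod 15: 14·t ≡ 12 (mod 15).
    The inverse of 14 mod 15 is 14 (since 14·14 = 196 = 13·15 + 1), so t ≡ 14·12 = 168 ≡ 3 (mod 15).
    Then x = 12 + 14·3 = 54, valid modulo lcm(14, 15) = 210: x ≡ 54 (mod 210).
  Combine with x ≡ 7 (mod 12): gcd(210, 12) = 6, and 7 - 54 = -47 is NOT divisible by 6.
    ⇒ system is inconsistent (no integer solution).

No solution (the system is inconsistent).


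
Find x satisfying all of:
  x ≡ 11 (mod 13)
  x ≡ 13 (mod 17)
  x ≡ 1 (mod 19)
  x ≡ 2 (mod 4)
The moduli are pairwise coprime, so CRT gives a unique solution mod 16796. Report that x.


Product of moduli M = 13 · 17 · 19 · 4 = 16796.
Merge one congruence at a time:
  Start: x ≡ 11 (mod 13).
  Combine with x ≡ 13 (mod 17); new modulus lcm = 221.
    Write x = 11 + 13·t and substitute into x ≡ 13 (mod 17): 13·t ≡ 13 − 11 = 2 (mod 17).
    The inverse of 13 mod 17 is 4 (since 13·4 = 52 = 3·17 + 1), so t ≡ 4·2 = 8 ≡ 8 (mod 17).
    Then x = 11 + 13·8 = 115, valid modulo lcm(13, 17) = 221: x ≡ 115 (mod 221).
  Combine with x ≡ 1 (mod 19); new modulus lcm = 4199.
    Write x = 115 + 221·t and substitute into x ≡ 1 (mod 19): 221·t ≡ 1 − 115 = -114 (mod 19).
    Reduce coefficients mod 19: 12·t ≡ 0 (mod 19).
    The inverse of 12 mod 19 is 8 (since 12·8 = 96 = 5·19 + 1), so t ≡ 8·0 = 0 ≡ 0 (mod 19).
    Then x = 115 + 221·0 = 115, valid modulo lcm(221, 19) = 4199: x ≡ 115 (mod 4199).
  Combine with x ≡ 2 (mod 4); new modulus lcm = 16796.
    Write x = 115 + 4199·t and substitute into x ≡ 2 (mod 4): 4199·t ≡ 2 − 115 = -113 (mod 4).
    Reduce coefficients mod 4: 3·t ≡ 3 (mod 4).
    The inverse of 3 mod 4 is 3 (since 3·3 = 9 = 2·4 + 1), so t ≡ 3·3 = 9 ≡ 1 (mod 4).
    Then x = 115 + 4199·1 = 4314, valid modulo lcm(4199, 4) = 16796: x ≡ 4314 (mod 16796).
Verify against each original: 4314 mod 13 = 11, 4314 mod 17 = 13, 4314 mod 19 = 1, 4314 mod 4 = 2.

x ≡ 4314 (mod 16796).


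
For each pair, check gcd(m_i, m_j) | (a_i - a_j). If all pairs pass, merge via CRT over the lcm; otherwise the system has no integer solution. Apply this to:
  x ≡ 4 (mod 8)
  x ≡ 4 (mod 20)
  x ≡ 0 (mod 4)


Moduli 8, 20, 4 are not pairwise coprime, so CRT works modulo lcm(m_i) when all pairwise compatibility conditions hold.
Pairwise compatibility: gcd(m_i, m_j) must divide a_i - a_j for every pair.
Merge one congruence at a time:
  Start: x ≡ 4 (mod 8).
  Combine with x ≡ 4 (mod 20): gcd(8, 20) = 4; 4 - 4 = 0, which IS divisible by 4, so compatible.
    Write x = 4 + 8·t and substitute into x ≡ 4 (mod 20): 8·t ≡ 4 − 4 = 0 (mod 20).
    Divide the congruence (and modulus) by g = 4: 2·t ≡ 0 (mod 5).
    The inverse of 2 mod 5 is 3 (since 2·3 = 6 = 1·5 + 1), so t ≡ 3·0 = 0 ≡ 0 (mod 5).
    Then x = 4 + 8·0 = 4, valid modulo lcm(8, 20) = 40: x ≡ 4 (mod 40).
  Combine with x ≡ 0 (mod 4): gcd(40, 4) = 4; 0 - 4 = -4, which IS divisible by 4, so compatible.
    Write x = 4 + 40·t and substitute into x ≡ 0 (mod 4): 40·t ≡ 0 − 4 = -4 (mod 4).
    Divide the congruence (and modulus) by g = 4: 10·t ≡ -1 (mod 1).
    Modulo 1 every t works; take t = 0.
    Then x = 4 + 40·0 = 4, valid modulo lcm(40, 4) = 40: x ≡ 4 (mod 40).
Verify: 4 mod 8 = 4, 4 mod 20 = 4, 4 mod 4 = 0.

x ≡ 4 (mod 40).
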